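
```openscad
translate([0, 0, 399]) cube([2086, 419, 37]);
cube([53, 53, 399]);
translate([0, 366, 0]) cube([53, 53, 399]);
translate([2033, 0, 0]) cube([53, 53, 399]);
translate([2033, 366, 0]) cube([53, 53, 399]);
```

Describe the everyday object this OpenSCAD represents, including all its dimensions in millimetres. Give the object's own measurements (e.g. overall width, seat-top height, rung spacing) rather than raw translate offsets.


A long wooden bench with a 2086 mm (x) × 419 mm (y) seat, 37 mm thick, its top surface 436 mm above the floor. Four 53 mm square legs at the seat corners, flush with the edges, run from z = 0 to the seat underside.


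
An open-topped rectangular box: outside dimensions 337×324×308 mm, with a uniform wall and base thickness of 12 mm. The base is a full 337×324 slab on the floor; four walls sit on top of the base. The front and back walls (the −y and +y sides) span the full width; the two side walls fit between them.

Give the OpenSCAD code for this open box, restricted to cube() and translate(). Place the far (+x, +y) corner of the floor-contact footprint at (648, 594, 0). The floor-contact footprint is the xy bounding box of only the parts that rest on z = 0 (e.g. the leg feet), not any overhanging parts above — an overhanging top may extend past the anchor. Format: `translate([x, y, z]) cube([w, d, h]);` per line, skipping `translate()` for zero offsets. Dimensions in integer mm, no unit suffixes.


translate([311, 270, 0]) cube([337, 324, 12]);
translate([311, 270, 12]) cube([337, 12, 296]);
translate([311, 582, 12]) cube([337, 12, 296]);
translate([311, 282, 12]) cube([12, 300, 296]);
translate([636, 282, 12]) cube([12, 300, 296]);


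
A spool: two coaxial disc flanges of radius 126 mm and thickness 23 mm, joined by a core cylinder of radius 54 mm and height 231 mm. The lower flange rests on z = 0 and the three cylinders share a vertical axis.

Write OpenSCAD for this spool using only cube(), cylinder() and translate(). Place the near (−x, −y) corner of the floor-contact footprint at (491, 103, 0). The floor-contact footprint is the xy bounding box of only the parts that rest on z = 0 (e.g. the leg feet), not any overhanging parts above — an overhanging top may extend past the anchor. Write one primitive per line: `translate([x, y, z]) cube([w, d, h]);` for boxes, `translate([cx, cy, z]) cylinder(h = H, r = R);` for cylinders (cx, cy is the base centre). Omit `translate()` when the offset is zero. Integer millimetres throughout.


translate([617, 229, 0]) cylinder(h = 23, r = 126);
translate([617, 229, 23]) cylinder(h = 231, r = 54);
translate([617, 229, 254]) cylinder(h = 23, r = 126);


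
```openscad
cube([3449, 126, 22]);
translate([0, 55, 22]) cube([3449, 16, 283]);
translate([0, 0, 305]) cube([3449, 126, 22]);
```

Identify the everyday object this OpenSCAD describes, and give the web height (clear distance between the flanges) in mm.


An I-beam. The web height is 283 mm.

Two wide flanges with a thin centred web — an I-beam. Overall 327 mm minus two 22 mm flanges gives a web of 327 − 2·22 = 283 mm.


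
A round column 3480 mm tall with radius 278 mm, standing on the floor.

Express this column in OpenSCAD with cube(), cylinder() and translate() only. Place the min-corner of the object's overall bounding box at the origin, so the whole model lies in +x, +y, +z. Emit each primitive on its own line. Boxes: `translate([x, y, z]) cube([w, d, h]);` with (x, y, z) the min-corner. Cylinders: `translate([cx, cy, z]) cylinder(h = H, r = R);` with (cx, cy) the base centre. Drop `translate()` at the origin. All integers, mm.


translate([278, 278, 0]) cylinder(h = 3480, r = 278);


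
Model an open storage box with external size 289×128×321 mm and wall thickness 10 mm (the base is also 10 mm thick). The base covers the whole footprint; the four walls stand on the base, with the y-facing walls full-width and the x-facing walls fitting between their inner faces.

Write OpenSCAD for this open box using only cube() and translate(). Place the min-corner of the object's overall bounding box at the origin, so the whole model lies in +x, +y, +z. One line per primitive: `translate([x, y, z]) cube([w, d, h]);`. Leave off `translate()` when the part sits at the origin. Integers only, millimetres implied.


cube([289, 128, 10]);
translate([0, 0, 10]) cube([289, 10, 311]);
translate([0, 118, 10]) cube([289, 10, 311]);
translate([0, 10, 10]) cube([10, 108, 311]);
translate([279, 10, 10]) cube([10, 108, 311]);


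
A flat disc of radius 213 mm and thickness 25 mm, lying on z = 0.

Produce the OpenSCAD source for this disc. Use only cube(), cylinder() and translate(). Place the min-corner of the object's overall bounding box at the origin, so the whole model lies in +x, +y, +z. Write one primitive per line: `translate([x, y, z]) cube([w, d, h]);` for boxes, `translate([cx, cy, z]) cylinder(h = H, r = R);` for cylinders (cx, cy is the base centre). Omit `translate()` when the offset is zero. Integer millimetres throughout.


translate([213, 213, 0]) cylinder(h = 25, r = 213);


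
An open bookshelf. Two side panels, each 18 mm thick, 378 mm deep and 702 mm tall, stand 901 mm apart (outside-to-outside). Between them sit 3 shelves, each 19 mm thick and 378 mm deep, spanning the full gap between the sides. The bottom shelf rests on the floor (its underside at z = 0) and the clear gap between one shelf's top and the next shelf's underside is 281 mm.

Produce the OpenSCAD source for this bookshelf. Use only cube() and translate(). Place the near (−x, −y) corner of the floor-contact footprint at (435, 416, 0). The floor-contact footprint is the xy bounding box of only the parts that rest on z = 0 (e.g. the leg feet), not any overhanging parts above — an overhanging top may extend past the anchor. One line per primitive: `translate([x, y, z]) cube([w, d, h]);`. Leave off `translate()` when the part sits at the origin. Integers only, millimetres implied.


translate([435, 416, 0]) cube([18, 378, 702]);
translate([1318, 416, 0]) cube([18, 378, 702]);
translate([453, 416, 0]) cube([865, 378, 19]);
translate([453, 416, 300]) cube([865, 378, 19]);
translate([453, 416, 600]) cube([865, 378, 19]);


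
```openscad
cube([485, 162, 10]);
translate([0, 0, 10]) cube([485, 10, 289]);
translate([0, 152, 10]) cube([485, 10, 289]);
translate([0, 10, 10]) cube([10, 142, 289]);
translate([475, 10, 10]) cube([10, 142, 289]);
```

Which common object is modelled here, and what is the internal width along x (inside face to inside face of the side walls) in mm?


An open box. The internal width is 465 mm.

A 485×162 base slab with four walls standing on it — an open box. The base is 485 mm wide and the walls are 10 mm thick, so the internal width is 485 − 2 × 10 = 465 mm.


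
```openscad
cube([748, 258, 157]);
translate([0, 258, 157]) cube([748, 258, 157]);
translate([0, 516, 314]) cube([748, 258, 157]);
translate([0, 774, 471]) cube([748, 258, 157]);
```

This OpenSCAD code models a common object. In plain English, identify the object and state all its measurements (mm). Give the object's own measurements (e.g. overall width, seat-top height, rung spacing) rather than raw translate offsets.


A straight staircase of 4 solid steps. Each step is 748 mm wide (x), 258 mm deep (y, the going) and 157 mm tall (the rise). The first step rests on the floor; each subsequent step sits one going further in +y and one rise higher in +z, directly behind and above the previous step with no overlap.


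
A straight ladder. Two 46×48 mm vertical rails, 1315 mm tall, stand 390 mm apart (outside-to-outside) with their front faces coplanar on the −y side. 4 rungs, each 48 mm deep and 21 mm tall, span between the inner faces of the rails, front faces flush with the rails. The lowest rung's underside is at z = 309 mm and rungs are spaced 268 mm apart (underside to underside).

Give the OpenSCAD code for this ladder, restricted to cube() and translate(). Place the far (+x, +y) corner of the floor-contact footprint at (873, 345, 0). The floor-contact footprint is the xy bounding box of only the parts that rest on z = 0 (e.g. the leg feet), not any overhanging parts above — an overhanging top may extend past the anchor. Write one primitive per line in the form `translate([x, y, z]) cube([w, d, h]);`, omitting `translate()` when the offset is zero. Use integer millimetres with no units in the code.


translate([483, 297, 0]) cube([46, 48, 1315]);
translate([827, 297, 0]) cube([46, 48, 1315]);
translate([529, 297, 309]) cube([298, 48, 21]);
translate([529, 297, 577]) cube([298, 48, 21]);
translate([529, 297, 845]) cube([298, 48, 21]);
translate([529, 297, 1113]) cube([298, 48, 21]);


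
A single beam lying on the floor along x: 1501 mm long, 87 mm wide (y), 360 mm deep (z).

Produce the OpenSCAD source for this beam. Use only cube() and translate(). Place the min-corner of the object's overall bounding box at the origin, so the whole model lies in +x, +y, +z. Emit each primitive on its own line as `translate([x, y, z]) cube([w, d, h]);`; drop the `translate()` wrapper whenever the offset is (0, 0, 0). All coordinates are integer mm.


cube([1501, 87, 360]);


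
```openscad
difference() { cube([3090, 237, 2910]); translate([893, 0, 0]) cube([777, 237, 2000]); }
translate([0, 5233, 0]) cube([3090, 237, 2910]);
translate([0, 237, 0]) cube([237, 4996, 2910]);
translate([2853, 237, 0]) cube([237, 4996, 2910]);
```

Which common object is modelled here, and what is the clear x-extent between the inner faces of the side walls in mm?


A single room. The interior width is 2616 mm.

Four walls enclosing a rectangle with a door in the front wall — a room. Outside width 3090 minus two 237 mm walls gives 2616 mm.


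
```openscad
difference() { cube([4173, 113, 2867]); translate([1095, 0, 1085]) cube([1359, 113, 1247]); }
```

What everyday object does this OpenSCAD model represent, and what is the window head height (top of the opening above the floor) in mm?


A wall with a window opening. The window head height is 2332 mm.

A wall with a rectangular opening subtracted — a window. Sill at z = 1085, opening 1247 mm tall, so the head is at 1085 + 1247 = 2332 mm.


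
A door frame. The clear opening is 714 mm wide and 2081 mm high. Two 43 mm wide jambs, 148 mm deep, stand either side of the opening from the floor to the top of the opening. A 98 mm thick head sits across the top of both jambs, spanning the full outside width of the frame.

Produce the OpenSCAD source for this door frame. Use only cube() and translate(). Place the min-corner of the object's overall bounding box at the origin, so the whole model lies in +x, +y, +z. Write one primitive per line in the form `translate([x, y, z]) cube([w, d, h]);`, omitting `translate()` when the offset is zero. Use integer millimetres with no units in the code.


cube([43, 148, 2081]);
translate([757, 0, 0]) cube([43, 148, 2081]);
translate([0, 0, 2081]) cube([800, 148, 98]);


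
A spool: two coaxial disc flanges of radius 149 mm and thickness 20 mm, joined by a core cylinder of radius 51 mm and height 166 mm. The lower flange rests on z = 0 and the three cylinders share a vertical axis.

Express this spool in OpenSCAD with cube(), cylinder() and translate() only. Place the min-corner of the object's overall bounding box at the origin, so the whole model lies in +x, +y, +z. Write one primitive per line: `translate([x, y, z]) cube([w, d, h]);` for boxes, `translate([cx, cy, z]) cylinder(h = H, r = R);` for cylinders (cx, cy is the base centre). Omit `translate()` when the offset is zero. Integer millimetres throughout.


translate([149, 149, 0]) cylinder(h = 20, r = 149);
translate([149, 149, 20]) cylinder(h = 166, r = 51);
translate([149, 149, 186]) cylinder(h = 20, r = 149);


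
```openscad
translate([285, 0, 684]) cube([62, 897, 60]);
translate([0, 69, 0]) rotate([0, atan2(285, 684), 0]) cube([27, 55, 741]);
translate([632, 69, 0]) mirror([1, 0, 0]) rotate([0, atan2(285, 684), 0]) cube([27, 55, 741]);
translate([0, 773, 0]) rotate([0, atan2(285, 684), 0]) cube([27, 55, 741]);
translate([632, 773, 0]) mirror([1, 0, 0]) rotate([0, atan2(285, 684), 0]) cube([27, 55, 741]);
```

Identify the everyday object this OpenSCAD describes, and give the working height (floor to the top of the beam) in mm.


A sawhorse. The overall height is 744 mm.

A beam across two mirrored pairs of raked legs — a sawhorse. The beam's underside is at z = 684 (matching the legs' vertical rise in atan2(285, 684)) and the beam is 60 mm tall, so its top is at 684 + 60 = 744 mm. The raked legs top out at the beam's underside, so that is the highest point.


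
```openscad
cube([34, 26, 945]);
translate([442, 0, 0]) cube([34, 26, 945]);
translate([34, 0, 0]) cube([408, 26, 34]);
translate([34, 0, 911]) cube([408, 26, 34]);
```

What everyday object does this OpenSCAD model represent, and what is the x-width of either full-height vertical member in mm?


A picture frame. The border width is 34 mm.

Four thin pieces enclosing a rectangular opening — a picture frame. The two full-height stiles are 945 mm tall; the top rail sits at z = 911 and is 34 mm tall, so the border above the opening is 945 − 911 = 34 mm, matching the stile x-width.


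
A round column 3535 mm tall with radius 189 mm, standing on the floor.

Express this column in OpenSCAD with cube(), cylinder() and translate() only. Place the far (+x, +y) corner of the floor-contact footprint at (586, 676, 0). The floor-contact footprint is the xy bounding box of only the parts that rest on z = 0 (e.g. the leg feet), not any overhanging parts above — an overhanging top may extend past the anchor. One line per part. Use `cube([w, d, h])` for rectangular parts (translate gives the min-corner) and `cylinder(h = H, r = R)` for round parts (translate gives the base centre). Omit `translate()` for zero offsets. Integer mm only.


translate([397, 487, 0]) cylinder(h = 3535, r = 189);


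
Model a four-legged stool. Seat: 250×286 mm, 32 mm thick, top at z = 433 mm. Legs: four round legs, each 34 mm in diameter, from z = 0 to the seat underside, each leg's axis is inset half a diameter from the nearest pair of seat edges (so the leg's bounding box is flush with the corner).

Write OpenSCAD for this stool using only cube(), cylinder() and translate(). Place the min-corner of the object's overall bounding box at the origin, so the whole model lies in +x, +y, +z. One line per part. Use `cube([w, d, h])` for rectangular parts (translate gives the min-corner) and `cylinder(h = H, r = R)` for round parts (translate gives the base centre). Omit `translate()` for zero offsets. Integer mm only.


translate([0, 0, 401]) cube([250, 286, 32]);
translate([17, 17, 0]) cylinder(h = 401, r = 17);
translate([233, 17, 0]) cylinder(h = 401, r = 17);
translate([17, 269, 0]) cylinder(h = 401, r = 17);
translate([233, 269, 0]) cylinder(h = 401, r = 17);


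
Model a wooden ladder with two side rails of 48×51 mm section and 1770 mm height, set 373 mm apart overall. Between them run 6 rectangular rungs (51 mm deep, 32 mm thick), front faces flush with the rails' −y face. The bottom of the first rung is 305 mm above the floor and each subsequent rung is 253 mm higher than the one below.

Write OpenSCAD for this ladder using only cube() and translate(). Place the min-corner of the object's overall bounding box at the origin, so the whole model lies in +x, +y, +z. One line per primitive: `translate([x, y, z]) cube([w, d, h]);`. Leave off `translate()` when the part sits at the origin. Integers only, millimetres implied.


cube([48, 51, 1770]);
translate([325, 0, 0]) cube([48, 51, 1770]);
translate([48, 0, 305]) cube([277, 51, 32]);
translate([48, 0, 558]) cube([277, 51, 32]);
translate([48, 0, 811]) cube([277, 51, 32]);
translate([48, 0, 1064]) cube([277, 51, 32]);
translate([48, 0, 1317]) cube([277, 51, 32]);
translate([48, 0, 1570]) cube([277, 51, 32]);


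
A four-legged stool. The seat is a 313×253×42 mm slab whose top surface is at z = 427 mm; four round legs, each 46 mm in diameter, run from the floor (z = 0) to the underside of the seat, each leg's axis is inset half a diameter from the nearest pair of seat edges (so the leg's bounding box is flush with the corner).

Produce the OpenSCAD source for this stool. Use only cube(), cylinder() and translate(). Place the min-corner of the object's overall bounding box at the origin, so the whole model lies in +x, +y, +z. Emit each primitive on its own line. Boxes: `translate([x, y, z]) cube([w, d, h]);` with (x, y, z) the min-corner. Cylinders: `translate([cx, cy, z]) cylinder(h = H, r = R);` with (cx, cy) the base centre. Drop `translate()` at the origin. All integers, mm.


translate([0, 0, 385]) cube([313, 253, 42]);
translate([23, 23, 0]) cylinder(h = 385, r = 23);
translate([290, 23, 0]) cylinder(h = 385, r = 23);
translate([23, 230, 0]) cylinder(h = 385, r = 23);
translate([290, 230, 0]) cylinder(h = 385, r = 23);


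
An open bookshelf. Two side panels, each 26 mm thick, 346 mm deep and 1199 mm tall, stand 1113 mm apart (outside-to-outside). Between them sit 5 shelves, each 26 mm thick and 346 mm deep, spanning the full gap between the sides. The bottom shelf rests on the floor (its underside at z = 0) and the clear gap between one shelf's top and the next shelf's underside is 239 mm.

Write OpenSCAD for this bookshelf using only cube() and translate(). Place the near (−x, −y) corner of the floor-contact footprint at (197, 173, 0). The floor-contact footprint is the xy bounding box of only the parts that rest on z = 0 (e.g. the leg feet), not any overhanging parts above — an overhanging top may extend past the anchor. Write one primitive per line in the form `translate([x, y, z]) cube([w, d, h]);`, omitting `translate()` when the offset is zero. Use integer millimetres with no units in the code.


translate([197, 173, 0]) cube([26, 346, 1199]);
translate([1284, 173, 0]) cube([26, 346, 1199]);
translate([223, 173, 0]) cube([1061, 346, 26]);
translate([223, 173, 265]) cube([1061, 346, 26]);
translate([223, 173, 530]) cube([1061, 346, 26]);
translate([223, 173, 795]) cube([1061, 346, 26]);
translate([223, 173, 1060]) cube([1061, 346, 26]);


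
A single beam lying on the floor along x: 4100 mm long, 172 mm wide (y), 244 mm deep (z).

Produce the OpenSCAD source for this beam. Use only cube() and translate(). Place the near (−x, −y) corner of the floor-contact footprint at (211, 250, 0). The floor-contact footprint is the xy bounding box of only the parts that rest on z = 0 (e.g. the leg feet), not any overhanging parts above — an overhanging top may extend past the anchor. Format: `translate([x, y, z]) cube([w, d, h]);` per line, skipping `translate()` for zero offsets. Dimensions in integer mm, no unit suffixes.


translate([211, 250, 0]) cube([4100, 172, 244]);


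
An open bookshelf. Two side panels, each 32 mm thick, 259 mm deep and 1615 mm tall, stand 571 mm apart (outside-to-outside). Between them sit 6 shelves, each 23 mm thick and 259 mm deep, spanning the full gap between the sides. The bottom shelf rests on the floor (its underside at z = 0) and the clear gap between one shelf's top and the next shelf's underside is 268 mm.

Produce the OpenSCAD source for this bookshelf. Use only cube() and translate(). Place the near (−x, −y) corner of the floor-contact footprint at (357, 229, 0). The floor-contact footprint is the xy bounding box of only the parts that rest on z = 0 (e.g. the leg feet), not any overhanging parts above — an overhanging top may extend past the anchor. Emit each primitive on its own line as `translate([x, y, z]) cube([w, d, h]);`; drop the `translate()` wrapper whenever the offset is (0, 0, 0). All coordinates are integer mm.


translate([357, 229, 0]) cube([32, 259, 1615]);
translate([896, 229, 0]) cube([32, 259, 1615]);
translate([389, 229, 0]) cube([507, 259, 23]);
translate([389, 229, 291]) cube([507, 259, 23]);
translate([389, 229, 582]) cube([507, 259, 23]);
translate([389, 229, 873]) cube([507, 259, 23]);
translate([389, 229, 1164]) cube([507, 259, 23]);
translate([389, 229, 1455]) cube([507, 259, 23]);


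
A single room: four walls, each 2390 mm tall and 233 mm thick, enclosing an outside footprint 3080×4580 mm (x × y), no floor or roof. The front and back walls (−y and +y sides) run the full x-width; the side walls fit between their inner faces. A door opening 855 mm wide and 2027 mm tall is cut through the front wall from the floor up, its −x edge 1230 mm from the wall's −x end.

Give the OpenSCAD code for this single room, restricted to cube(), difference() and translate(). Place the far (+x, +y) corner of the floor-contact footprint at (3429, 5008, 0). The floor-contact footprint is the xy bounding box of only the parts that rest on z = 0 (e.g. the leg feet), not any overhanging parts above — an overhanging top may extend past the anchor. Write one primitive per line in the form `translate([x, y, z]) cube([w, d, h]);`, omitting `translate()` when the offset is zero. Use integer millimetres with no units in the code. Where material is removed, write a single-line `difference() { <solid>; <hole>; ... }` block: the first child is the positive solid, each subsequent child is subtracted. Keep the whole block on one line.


difference() { translate([349, 428, 0]) cube([3080, 233, 2390]); translate([1579, 428, 0]) cube([855, 233, 2027]); }
translate([349, 4775, 0]) cube([3080, 233, 2390]);
translate([349, 661, 0]) cube([233, 4114, 2390]);
translate([3196, 661, 0]) cube([233, 4114, 2390]);


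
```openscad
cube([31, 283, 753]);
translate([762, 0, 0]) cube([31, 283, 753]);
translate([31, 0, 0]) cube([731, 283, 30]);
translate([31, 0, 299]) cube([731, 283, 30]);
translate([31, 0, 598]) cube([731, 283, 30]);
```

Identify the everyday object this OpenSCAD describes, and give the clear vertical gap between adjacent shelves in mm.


A bookshelf. The clear shelf gap is 269 mm.

Two tall side panels with 3 horizontal boards between them — a bookshelf. The first two shelf undersides are at z = 0 and z = 299; with shelf thickness 30, the clear gap is 299 − 0 − 30 = 269 mm.


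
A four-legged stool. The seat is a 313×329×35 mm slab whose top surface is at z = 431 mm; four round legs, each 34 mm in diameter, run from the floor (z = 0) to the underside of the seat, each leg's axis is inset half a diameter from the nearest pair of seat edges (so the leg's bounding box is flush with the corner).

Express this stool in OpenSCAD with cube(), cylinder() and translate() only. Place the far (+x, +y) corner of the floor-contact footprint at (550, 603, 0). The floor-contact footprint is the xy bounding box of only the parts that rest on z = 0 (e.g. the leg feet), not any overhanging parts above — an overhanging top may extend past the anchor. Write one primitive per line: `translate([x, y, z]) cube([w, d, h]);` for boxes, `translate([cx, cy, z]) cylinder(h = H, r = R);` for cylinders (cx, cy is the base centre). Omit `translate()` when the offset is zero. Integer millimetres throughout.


// leg_h = 431 - 35 = 396
translate([237, 274, 396]) cube([313, 329, 35]);
translate([254, 291, 0]) cylinder(h = 396, r = 17);
translate([533, 291, 0]) cylinder(h = 396, r = 17);
translate([254, 586, 0]) cylinder(h = 396, r = 17);
translate([533, 586, 0]) cylinder(h = 396, r = 17);


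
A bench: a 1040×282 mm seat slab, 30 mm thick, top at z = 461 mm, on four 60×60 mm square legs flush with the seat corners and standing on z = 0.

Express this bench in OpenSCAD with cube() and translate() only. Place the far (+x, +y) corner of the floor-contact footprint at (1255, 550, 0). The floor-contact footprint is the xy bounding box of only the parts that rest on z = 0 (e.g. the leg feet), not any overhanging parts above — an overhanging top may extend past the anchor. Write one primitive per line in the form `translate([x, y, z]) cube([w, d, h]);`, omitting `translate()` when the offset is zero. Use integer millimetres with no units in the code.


translate([215, 268, 431]) cube([1040, 282, 30]);
translate([215, 268, 0]) cube([60, 60, 431]);
translate([215, 490, 0]) cube([60, 60, 431]);
translate([1195, 268, 0]) cube([60, 60, 431]);
translate([1195, 490, 0]) cube([60, 60, 431]);


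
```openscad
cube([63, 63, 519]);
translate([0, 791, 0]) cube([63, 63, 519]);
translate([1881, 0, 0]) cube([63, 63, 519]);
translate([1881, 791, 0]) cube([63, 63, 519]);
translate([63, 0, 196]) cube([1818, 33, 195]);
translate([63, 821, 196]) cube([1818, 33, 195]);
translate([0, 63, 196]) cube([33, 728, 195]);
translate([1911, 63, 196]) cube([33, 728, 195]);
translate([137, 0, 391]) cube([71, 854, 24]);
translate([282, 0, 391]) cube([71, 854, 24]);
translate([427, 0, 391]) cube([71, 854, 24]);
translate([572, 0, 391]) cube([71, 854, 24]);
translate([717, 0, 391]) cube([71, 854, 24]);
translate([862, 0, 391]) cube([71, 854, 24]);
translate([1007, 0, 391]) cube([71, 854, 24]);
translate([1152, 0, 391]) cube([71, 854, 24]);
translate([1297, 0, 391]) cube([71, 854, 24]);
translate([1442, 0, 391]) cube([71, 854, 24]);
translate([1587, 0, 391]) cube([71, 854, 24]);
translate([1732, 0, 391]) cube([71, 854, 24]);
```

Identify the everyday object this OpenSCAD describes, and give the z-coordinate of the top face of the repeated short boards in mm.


A bed frame. The slat-top height is 415 mm.

Four posts, four rails, and a row of slats — a bed frame. Slats sit on the rails at z = 196 + 195 = 391; with slat thickness 24, the top is 415 mm.


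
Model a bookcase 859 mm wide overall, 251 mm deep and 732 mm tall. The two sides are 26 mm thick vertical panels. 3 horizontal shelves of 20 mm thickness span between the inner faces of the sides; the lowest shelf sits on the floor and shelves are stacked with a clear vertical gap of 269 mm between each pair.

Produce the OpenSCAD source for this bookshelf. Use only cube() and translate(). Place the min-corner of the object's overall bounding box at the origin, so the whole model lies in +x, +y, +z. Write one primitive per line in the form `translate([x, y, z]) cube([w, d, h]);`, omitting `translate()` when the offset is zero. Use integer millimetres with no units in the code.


cube([26, 251, 732]);
translate([833, 0, 0]) cube([26, 251, 732]);
translate([26, 0, 0]) cube([807, 251, 20]);
translate([26, 0, 289]) cube([807, 251, 20]);
translate([26, 0, 578]) cube([807, 251, 20]);


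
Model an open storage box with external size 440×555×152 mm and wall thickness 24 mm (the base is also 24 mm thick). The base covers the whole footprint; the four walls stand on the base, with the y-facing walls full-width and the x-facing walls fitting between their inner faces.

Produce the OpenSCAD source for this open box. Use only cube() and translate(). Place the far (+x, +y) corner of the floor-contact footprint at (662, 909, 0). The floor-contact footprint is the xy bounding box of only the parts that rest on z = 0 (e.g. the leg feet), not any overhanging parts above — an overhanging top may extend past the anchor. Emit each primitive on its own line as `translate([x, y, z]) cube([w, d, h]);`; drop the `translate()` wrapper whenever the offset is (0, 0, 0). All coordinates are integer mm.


translate([222, 354, 0]) cube([440, 555, 24]);
translate([222, 354, 24]) cube([440, 24, 128]);
translate([222, 885, 24]) cube([440, 24, 128]);
translate([222, 378, 24]) cube([24, 507, 128]);
translate([638, 378, 24]) cube([24, 507, 128]);


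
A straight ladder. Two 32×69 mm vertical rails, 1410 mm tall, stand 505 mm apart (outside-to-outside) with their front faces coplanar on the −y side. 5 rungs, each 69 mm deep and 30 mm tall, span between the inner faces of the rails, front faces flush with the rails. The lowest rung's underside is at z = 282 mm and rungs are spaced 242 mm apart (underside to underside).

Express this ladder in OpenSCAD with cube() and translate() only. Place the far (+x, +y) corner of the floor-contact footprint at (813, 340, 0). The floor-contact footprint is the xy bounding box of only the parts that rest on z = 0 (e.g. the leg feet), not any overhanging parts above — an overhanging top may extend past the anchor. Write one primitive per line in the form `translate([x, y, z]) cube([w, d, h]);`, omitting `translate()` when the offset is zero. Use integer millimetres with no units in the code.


// rung span = 505 - 2*32 = 441
// rung[k] z = 282 + k*242
translate([308, 271, 0]) cube([32, 69, 1410]);
translate([781, 271, 0]) cube([32, 69, 1410]);
translate([340, 271, 282]) cube([441, 69, 30]);
translate([340, 271, 524]) cube([441, 69, 30]);
translate([340, 271, 766]) cube([441, 69, 30]);
translate([340, 271, 1008]) cube([441, 69, 30]);
translate([340, 271, 1250]) cube([441, 69, 30]);


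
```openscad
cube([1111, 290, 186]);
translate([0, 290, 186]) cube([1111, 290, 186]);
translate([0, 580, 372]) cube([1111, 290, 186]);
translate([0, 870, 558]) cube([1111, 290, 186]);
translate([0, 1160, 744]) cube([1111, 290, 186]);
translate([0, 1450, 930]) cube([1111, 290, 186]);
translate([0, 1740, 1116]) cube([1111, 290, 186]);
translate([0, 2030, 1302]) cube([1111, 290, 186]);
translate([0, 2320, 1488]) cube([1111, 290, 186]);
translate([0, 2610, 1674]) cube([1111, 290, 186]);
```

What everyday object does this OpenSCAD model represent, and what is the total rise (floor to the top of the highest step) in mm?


A staircase. The total rise is 1860 mm.

10 identical blocks, each offset up and back from the previous — a staircase. Each step is 186 mm tall and there are 10 of them, so the total rise is 10 × 186 = 1860 mm.


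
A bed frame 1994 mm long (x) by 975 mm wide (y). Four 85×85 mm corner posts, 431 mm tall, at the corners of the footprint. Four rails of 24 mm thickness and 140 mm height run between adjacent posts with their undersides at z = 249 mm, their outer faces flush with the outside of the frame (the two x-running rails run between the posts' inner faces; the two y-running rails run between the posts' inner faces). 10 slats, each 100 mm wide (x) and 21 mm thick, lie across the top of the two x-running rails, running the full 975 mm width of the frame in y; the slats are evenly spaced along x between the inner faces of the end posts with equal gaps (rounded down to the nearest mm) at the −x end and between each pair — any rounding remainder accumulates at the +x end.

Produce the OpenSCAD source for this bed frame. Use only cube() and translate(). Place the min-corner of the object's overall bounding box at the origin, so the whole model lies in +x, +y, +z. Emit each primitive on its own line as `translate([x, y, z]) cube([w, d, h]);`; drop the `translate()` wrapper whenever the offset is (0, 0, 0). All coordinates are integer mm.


// slat z = rail_z + rail_h = 249 + 140 = 389
// slat gap = ⌊(1824 − 10·100) / 11⌋ = 74
cube([85, 85, 431]);
translate([0, 890, 0]) cube([85, 85, 431]);
translate([1909, 0, 0]) cube([85, 85, 431]);
translate([1909, 890, 0]) cube([85, 85, 431]);
translate([85, 0, 249]) cube([1824, 24, 140]);
translate([85, 951, 249]) cube([1824, 24, 140]);
translate([0, 85, 249]) cube([24, 805, 140]);
translate([1970, 85, 249]) cube([24, 805, 140]);
translate([159, 0, 389]) cube([100, 975, 21]);
translate([333, 0, 389]) cube([100, 975, 21]);
translate([507, 0, 389]) cube([100, 975, 21]);
translate([681, 0, 389]) cube([100, 975, 21]);
translate([855, 0, 389]) cube([100, 975, 21]);
translate([1029, 0, 389]) cube([100, 975, 21]);
translate([1203, 0, 389]) cube([100, 975, 21]);
translate([1377, 0, 389]) cube([100, 975, 21]);
translate([1551, 0, 389]) cube([100, 975, 21]);
translate([1725, 0, 389]) cube([100, 975, 21]);


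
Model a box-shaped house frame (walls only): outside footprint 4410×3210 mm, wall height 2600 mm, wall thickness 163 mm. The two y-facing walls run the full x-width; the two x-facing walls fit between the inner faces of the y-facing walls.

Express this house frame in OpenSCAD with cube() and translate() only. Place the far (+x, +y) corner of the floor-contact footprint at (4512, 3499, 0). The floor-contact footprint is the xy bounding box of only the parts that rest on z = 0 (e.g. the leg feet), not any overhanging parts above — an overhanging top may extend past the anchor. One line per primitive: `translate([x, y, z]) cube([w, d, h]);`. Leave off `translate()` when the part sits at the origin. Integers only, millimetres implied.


translate([102, 289, 0]) cube([4410, 163, 2600]);
translate([102, 3336, 0]) cube([4410, 163, 2600]);
translate([102, 452, 0]) cube([163, 2884, 2600]);
translate([4349, 452, 0]) cube([163, 2884, 2600]);


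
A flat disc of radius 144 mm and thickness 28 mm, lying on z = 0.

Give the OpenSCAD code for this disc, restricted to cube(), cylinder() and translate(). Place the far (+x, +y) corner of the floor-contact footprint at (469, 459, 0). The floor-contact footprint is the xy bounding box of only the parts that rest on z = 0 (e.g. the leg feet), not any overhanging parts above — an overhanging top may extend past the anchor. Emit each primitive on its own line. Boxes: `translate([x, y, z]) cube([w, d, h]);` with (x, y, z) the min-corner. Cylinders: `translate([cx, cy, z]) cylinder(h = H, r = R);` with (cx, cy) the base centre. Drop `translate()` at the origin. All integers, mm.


translate([325, 315, 0]) cylinder(h = 28, r = 144);


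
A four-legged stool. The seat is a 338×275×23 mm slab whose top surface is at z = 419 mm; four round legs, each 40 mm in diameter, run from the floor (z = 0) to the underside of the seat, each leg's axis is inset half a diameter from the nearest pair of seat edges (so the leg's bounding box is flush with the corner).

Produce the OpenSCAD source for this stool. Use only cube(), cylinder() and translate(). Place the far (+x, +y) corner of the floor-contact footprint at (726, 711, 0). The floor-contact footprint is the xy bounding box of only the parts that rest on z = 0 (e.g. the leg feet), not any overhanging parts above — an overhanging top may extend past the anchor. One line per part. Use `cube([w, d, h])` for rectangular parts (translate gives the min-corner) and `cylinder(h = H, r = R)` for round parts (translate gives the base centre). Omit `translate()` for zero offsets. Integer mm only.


translate([388, 436, 396]) cube([338, 275, 23]);
translate([408, 456, 0]) cylinder(h = 396, r = 20);
translate([706, 456, 0]) cylinder(h = 396, r = 20);
translate([408, 691, 0]) cylinder(h = 396, r = 20);
translate([706, 691, 0]) cylinder(h = 396, r = 20);


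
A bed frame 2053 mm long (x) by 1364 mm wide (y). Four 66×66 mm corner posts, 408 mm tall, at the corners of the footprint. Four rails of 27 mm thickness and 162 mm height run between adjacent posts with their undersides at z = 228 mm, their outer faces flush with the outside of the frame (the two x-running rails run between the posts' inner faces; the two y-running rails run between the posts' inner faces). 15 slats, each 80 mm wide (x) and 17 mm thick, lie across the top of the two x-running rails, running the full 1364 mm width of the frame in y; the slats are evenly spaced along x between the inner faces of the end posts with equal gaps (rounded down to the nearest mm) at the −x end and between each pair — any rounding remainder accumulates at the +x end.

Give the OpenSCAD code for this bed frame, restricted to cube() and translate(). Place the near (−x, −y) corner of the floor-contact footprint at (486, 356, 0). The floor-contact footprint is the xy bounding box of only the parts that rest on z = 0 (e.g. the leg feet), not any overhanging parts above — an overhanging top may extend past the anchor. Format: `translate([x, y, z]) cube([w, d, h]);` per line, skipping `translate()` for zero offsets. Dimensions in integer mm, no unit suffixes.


translate([486, 356, 0]) cube([66, 66, 408]);
translate([486, 1654, 0]) cube([66, 66, 408]);
translate([2473, 356, 0]) cube([66, 66, 408]);
translate([2473, 1654, 0]) cube([66, 66, 408]);
translate([552, 356, 228]) cube([1921, 27, 162]);
translate([552, 1693, 228]) cube([1921, 27, 162]);
translate([486, 422, 228]) cube([27, 1232, 162]);
translate([2512, 422, 228]) cube([27, 1232, 162]);
translate([597, 356, 390]) cube([80, 1364, 17]);
translate([722, 356, 390]) cube([80, 1364, 17]);
translate([847, 356, 390]) cube([80, 1364, 17]);
translate([972, 356, 390]) cube([80, 1364, 17]);
translate([1097, 356, 390]) cube([80, 1364, 17]);
translate([1222, 356, 390]) cube([80, 1364, 17]);
translate([1347, 356, 390]) cube([80, 1364, 17]);
translate([1472, 356, 390]) cube([80, 1364, 17]);
translate([1597, 356, 390]) cube([80, 1364, 17]);
translate([1722, 356, 390]) cube([80, 1364, 17]);
translate([1847, 356, 390]) cube([80, 1364, 17]);
translate([1972, 356, 390]) cube([80, 1364, 17]);
translate([2097, 356, 390]) cube([80, 1364, 17]);
translate([2222, 356, 390]) cube([80, 1364, 17]);
translate([2347, 356, 390]) cube([80, 1364, 17]);


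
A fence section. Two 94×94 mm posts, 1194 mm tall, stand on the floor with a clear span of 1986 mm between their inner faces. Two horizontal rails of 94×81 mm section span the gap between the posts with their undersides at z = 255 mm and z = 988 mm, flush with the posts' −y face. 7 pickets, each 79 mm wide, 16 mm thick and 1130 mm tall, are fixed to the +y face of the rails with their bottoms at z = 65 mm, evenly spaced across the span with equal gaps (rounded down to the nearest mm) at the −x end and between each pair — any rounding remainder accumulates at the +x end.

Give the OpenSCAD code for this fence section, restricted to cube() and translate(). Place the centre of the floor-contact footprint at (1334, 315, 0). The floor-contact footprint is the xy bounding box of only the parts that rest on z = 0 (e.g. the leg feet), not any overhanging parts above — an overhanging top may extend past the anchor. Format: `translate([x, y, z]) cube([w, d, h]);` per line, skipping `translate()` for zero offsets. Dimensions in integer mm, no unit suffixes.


translate([247, 268, 0]) cube([94, 94, 1194]);
translate([2327, 268, 0]) cube([94, 94, 1194]);
translate([341, 268, 255]) cube([1986, 94, 81]);
translate([341, 268, 988]) cube([1986, 94, 81]);
translate([520, 362, 65]) cube([79, 16, 1130]);
translate([778, 362, 65]) cube([79, 16, 1130]);
translate([1036, 362, 65]) cube([79, 16, 1130]);
translate([1294, 362, 65]) cube([79, 16, 1130]);
translate([1552, 362, 65]) cube([79, 16, 1130]);
translate([1810, 362, 65]) cube([79, 16, 1130]);
translate([2068, 362, 65]) cube([79, 16, 1130]);


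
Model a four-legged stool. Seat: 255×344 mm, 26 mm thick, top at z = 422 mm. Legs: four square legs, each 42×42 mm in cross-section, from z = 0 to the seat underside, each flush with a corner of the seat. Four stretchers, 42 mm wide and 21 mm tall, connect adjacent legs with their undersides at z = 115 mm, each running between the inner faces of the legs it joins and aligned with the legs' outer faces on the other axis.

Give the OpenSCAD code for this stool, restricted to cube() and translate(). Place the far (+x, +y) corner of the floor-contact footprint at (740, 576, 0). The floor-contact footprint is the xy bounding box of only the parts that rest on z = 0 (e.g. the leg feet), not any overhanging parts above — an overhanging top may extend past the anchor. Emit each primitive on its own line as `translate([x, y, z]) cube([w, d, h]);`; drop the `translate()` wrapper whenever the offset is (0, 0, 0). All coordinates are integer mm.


translate([485, 232, 396]) cube([255, 344, 26]);
translate([485, 232, 0]) cube([42, 42, 396]);
translate([698, 232, 0]) cube([42, 42, 396]);
translate([485, 534, 0]) cube([42, 42, 396]);
translate([698, 534, 0]) cube([42, 42, 396]);
translate([527, 232, 115]) cube([171, 42, 21]);
translate([527, 534, 115]) cube([171, 42, 21]);
translate([485, 274, 115]) cube([42, 260, 21]);
translate([698, 274, 115]) cube([42, 260, 21]);


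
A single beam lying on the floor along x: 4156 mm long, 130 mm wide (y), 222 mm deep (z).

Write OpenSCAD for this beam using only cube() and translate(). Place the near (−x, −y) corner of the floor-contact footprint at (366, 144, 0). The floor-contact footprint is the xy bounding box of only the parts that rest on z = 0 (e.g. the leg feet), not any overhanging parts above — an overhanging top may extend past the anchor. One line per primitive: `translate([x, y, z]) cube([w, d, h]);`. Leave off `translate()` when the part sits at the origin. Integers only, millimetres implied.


translate([366, 144, 0]) cube([4156, 130, 222]);
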